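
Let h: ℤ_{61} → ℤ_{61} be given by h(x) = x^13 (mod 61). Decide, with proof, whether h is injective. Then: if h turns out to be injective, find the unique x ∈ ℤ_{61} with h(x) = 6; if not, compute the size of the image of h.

54

Since 61 is prime, the nonzero elements of ℤ_{61} form a cyclic group of order 60.
As gcd(13, 60) = 1, raising to the 13th power is a bijection on this group: if x_1^13 ≡ x_2^13 then (x_1x_2^{−1})^13 = 1, and the only element of order dividing gcd(13, 60) = 1 is 1, so x_1 = x_2.
With h(0) = 0 this makes h injective on all of ℤ_{61}, hence bijective (finite equal-size domain and codomain). In particular h is injective.
Since h is injective, we find the preimage of 6. The inverse of x ↦ x^13 on (ℤ_{61})^× is x ↦ x^37, because 13·37 = 481 = 8·60 + 1 ≡ 1 (mod 60) and x^{60} = 1 for x ≠ 0 (Fermat). So h⁻¹(6) = 6^37 mod 61.
Repeated squaring mod 61: 6^1 ≡ 6, 6^2 ≡ 6² = 36, 6^4 ≡ 36² = 1296 ≡ 15, 6^8 ≡ 15² = 225 ≡ 42, 6^16 ≡ 42² = 1764 ≡ 56, 6^32 ≡ 56² = 3136 ≡ 25. Since 37 = 32 + 4 + 1, 6^37 ≡ 25·15·6: 25·15 = 375 ≡ 9, then 9·6 = 54. So 6^37 ≡ 54 (mod 61).
Hence h⁻¹(6) = 54.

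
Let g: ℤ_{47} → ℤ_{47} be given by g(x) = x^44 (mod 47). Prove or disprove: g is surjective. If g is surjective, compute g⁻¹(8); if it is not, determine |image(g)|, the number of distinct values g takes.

24

g(23): Repeated squaring mod 47: 23^1 ≡ 23, 23^2 ≡ 23² = 529 ≡ 12, 23^4 ≡ 12² = 144 ≡ 3, 23^8 ≡ 3² = 9, 23^16 ≡ 9² = 81 ≡ 34, 23^32 ≡ 34² = 1156 ≡ 28. Since 44 = 32 + 8 + 4, 23^44 ≡ 28·9·3: 28·9 = 252 ≡ 17, then 17·3 = 51 ≡ 4. So 23^44 ≡ 4 (mod 47).
g(24): Repeated squaring mod 47: 24^1 ≡ 24, 24^2 ≡ 24² = 576 ≡ 12, 24^4 ≡ 12² = 144 ≡ 3, 24^8 ≡ 3² = 9, 24^16 ≡ 9² = 81 ≡ 34, 24^32 ≡ 34² = 1156 ≡ 28. Since 44 = 32 + 8 + 4, 24^44 ≡ 28·9·3: 28·9 = 252 ≡ 17, then 17·3 = 51 ≡ 4. So 24^44 ≡ 4 (mod 47).
So g(23) = g(24) = 4 while 23 ≠ 24, so g is not injective.
A non-injective map from the 47-element set ℤ_{47} to itself takes at most 46 distinct values, so it cannot be surjective. Hence g is not surjective.
Since g is not surjective, we determine |image(g)|. Computing x^44 mod 47 for each x (by repeated squaring, reducing mod 47 at every step), the values g(0), g(1), …, g(46) are: 0, 1, 12, 21, 3, 32, 17, 24, 36, 18, 8, 7, 16, 42, 6, 14, 9, 27, 28, 25, 2, 34, 37, 4, 4, 37, 34, 2, 25, 28, 27, 9, 14, 6, 42, 16, 7, 8, 18, 36, 24, 17, 32, 3, 21, 12, 1.
The distinct values are {0, 1, 2, 3, 4, 6, 7, 8, 9, 12, 14, 16, 17, 18, 21, 24, 25, 27, 28, 32, 34, 36, 37, 42}; there are 24 of them.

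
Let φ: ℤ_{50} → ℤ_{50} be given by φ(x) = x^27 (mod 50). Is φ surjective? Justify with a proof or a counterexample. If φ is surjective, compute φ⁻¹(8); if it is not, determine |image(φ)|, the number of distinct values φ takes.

42

φ(0) = 0^27 = 0.
φ(10): Repeated squaring mod 50: 10^1 ≡ 10, 10^2 ≡ 10² = 100 ≡ 0, 10^4 ≡ 0² = 0, 10^8 ≡ 0² = 0, 10^16 ≡ 0² = 0. Since 27 = 16 + 8 + 2 + 1, 10^27 ≡ 0·0·0·10: 0·0 = 0, then 0·0 = 0, then 0·10 = 0. So 10^27 ≡ 0 (mod 50).
So φ(0) = φ(10) = 0 while 0 ≠ 10, so φ is not injective.
A non-injective map from the 50-element set ℤ_{50} to itself takes at most 49 distinct values, so it cannot be surjective. Hence φ is not surjective.
Since φ is not surjective, we determine |image(φ)|. Computing x^27 mod 50 for each x (by repeated squaring, reducing mod 50 at every step), the values φ(0), φ(1), …, φ(49) are: 0, 1, 28, 37, 34, 25, 36, 43, 2, 19, 0, 21, 8, 17, 4, 25, 6, 23, 32, 39, 0, 41, 38, 47, 24, 25, 26, 3, 12, 9, 0, 11, 18, 27, 44, 25, 46, 33, 42, 29, 0, 31, 48, 7, 14, 25, 16, 13, 22, 49.
The distinct values are {0, 1, 2, 3, 4, 6, 7, 8, 9, 11, 12, 13, 14, 16, 17, 18, 19, 21, 22, 23, 24, 25, 26, 27, 28, 29, 31, 32, 33, 34, 36, 37, 38, 39, 41, 42, 43, 44, 46, 47, 48, 49}; there are 42 of them.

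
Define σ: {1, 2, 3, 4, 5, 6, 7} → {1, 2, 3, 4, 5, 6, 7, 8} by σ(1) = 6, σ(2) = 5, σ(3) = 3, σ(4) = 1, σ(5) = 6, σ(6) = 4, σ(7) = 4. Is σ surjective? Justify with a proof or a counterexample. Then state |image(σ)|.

No element maps to 2, so σ is not surjective.
The image of σ is {1, 3, 4, 5, 6}, which has 5 elements.

5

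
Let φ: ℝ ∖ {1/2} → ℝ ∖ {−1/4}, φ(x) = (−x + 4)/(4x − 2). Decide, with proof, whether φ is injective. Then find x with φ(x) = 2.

Suppose φ(u) = φ(v). Cross-multiplying: (−u + 4)(4v − 2) = (−v + 4)(4u − 2).
Expanding both sides and cancelling the symmetric terms leaves −14·(u − v) = 0. Since −14 ≠ 0, u = v. Thus φ is injective.
Solving φ(x) = 2: cross-multiplying gives −x + 4 = 2(4x − 2), which rearranges to −9x = −8, so x = 8/9.

8/9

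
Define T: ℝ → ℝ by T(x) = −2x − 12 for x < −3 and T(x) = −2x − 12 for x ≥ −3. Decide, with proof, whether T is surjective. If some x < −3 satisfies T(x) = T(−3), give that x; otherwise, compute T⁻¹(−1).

Both pieces are strictly decreasing (slopes −2 and −2), so each is injective on its own interval.
The left piece maps (−∞, −3) onto (−6, ∞); the right piece maps [−3, ∞) onto (−∞, −6].
These images together cover ℝ, so T is surjective.
Because the two images are disjoint, no x < −3 has T(x) = T(−3), so we compute T⁻¹(−1): −1 lies in (−6, ∞), so solve −2x − 12 = −1: x = (−1 + 12)/(−2) = −11/2.

-11/2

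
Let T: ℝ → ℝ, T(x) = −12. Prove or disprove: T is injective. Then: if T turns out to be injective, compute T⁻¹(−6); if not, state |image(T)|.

1

T(0) = −12 = T(1) with 0 ≠ 1, so T is not injective.
Since T is not injective, we state |image(T)|: the image of T is {−12}, which has 1 element.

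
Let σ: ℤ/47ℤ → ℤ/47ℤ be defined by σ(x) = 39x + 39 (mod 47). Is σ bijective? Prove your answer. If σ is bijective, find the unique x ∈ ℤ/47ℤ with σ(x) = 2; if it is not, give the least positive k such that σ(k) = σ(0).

34

Recall: σ is injective when σ(x_1) = σ(x_2) forces x_1 = x_2.
Suppose σ(x_1) = σ(x_2) in ℤ/47ℤ. Then 39x_1 + 39 ≡ 39x_2 + 39 (mod 47), thus 39(x_1 − x_2) ≡ 0 (mod 47).
Since gcd(39, 47) = 1, 39 is invertible modulo 47, thus x_1 − x_2 ≡ 0 (mod 47), i.e. x_1 = x_2.
We now compute 39⁻¹ mod 47 explicitly. Euclid's algorithm: 47 = 1·39 + 8, 39 = 4·8 + 7, 8 = 1·7 + 1; back-substituting gives 1 = 41·39 − 34·47, so 39⁻¹ ≡ 41 (mod 47).
For any y ∈ ℤ/47ℤ, x = 41(y − 39) mod 47 satisfies σ(x) = 39·41(y − 39) + 39 ≡ y (since 39·41 ≡ 1 mod 47). So every y has a preimage.
Thus σ is bijective.
Since σ is bijective, we find σ⁻¹(2): we need 39x ≡ 2 − 39 ≡ 10 (mod 47). Using 39⁻¹ = 41: x ≡ 41·10 = 410 = 8·47 + 34, so x = 34.
Check: σ(34) = 39·34 + 39 = 1365 = 29·47 + 2 ≡ 2 (mod 47).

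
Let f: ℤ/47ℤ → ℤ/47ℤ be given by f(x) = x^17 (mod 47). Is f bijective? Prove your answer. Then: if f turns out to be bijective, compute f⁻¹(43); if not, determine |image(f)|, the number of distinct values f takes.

38

Since 47 is prime, the nonzero elements of ℤ/47ℤ form a cyclic group of order 46.
As gcd(17, 46) = 1, raising to the 17th power is a bijection on this group: if u^17 ≡ v^17 then (uv^{−1})^17 = 1, and the only element of order dividing gcd(17, 46) = 1 is 1, so u = v.
With f(0) = 0 this makes f injective on all of ℤ/47ℤ, hence bijective (finite equal-size domain and codomain). In particular f is bijective.
Since f is bijective, we find the preimage of 43. The inverse of x ↦ x^17 on (ℤ/47ℤ)^× is x ↦ x^19, because 17·19 = 323 = 7·46 + 1 ≡ 1 (mod 46) and x^{46} = 1 for x ≠ 0 (Fermat). So f⁻¹(43) = 43^19 mod 47.
Repeated squaring mod 47: 43^1 ≡ 43, 43^2 ≡ 43² = 1849 ≡ 16, 43^4 ≡ 16² = 256 ≡ 21, 43^8 ≡ 21² = 441 ≡ 18, 43^16 ≡ 18² = 324 ≡ 42. Since 19 = 16 + 2 + 1, 43^19 ≡ 42·16·43: 42·16 = 672 ≡ 14, then 14·43 = 602 ≡ 38. So 43^19 ≡ 38 (mod 47).
Hence f⁻¹(43) = 38.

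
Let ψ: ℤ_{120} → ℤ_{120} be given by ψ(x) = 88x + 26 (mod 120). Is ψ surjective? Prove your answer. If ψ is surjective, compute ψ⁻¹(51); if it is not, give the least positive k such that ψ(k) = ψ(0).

Recall: ψ is surjective if every y in the codomain equals ψ(x) for some x in the domain.
Since gcd(88, 120) = 8, we have 88x ≡ 0 (mod 8) for all x, so ψ(x) ≡ 2 (mod 8).
But 0 ≢ 2 (mod 8), so 0 ∈ ℤ_{120} has no preimage. Hence ψ is not surjective.
Since ψ is not surjective, we find the least positive k with ψ(k) = ψ(0): this means 88k ≡ 0 (mod 120), i.e. 120 ∣ 88k. Since gcd(88, 120) = 8, dividing through by 8 this holds exactly when 15 ∣ 11k, and as gcd(11, 15) = 1, exactly when 15 ∣ k.
The smallest positive such k is 15.

15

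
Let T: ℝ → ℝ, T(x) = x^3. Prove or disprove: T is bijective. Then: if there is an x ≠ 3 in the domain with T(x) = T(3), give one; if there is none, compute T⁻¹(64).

On ℝ, x ↦ x^3 is strictly increasing (injective) and for any y ∈ ℝ the 3rd root y^{1/3} lies in ℝ (surjective). So T is bijective.
Since x ↦ x^3 is strictly increasing on ℝ, it is injective there, so no x ≠ 3 in the domain has T(x) = T(3). We therefore compute T⁻¹(64) = 64^{1/3} = 4 (indeed 4^3 = 64).

4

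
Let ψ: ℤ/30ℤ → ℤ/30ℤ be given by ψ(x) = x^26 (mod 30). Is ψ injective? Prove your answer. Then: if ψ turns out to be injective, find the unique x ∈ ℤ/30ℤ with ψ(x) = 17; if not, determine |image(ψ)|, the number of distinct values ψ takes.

ψ(2): Repeated squaring mod 30: 2^1 ≡ 2, 2^2 ≡ 2² = 4, 2^4 ≡ 4² = 16, 2^8 ≡ 16² = 256 ≡ 16, 2^16 ≡ 16² = 256 ≡ 16. Since 26 = 16 + 8 + 2, 2^26 ≡ 16·16·4: 16·16 = 256 ≡ 16, then 16·4 = 64 ≡ 4. So 2^26 ≡ 4 (mod 30).
ψ(8): Repeated squaring mod 30: 8^1 ≡ 8, 8^2 ≡ 8² = 64 ≡ 4, 8^4 ≡ 4² = 16, 8^8 ≡ 16² = 256 ≡ 16, 8^16 ≡ 16² = 256 ≡ 16. Since 26 = 16 + 8 + 2, 8^26 ≡ 16·16·4: 16·16 = 256 ≡ 16, then 16·4 = 64 ≡ 4. So 8^26 ≡ 4 (mod 30).
So ψ(2) = ψ(8) = 4 while 2 ≠ 8, therefore ψ is not injective.
Since ψ is not injective, we determine |image(ψ)|. Computing x^26 mod 30 for each x (by repeated squaring, reducing mod 30 at every step), the values ψ(0), ψ(1), …, ψ(29) are: 0, 1, 4, 9, 16, 25, 6, 19, 4, 21, 10, 1, 24, 19, 16, 15, 16, 19, 24, 1, 10, 21, 4, 19, 6, 25, 16, 9, 4, 1.
The distinct values are {0, 1, 4, 6, 9, 10, 15, 16, 19, 21, 24, 25}; there are 12 of them.

12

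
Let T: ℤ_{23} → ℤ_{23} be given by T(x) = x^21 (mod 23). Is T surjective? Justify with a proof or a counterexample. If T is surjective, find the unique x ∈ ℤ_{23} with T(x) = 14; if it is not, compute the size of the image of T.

5

Since 23 is prime, the nonzero elements of ℤ_{23} form a cyclic group of order 22.
As gcd(21, 22) = 1, raising to the 21st power is a bijection on this group: if x_1^21 ≡ x_2^21 then (x_1x_2^{−1})^21 = 1, and the only element of order dividing gcd(21, 22) = 1 is 1, so x_1 = x_2.
With T(0) = 0 this makes T injective on all of ℤ_{23}, hence bijective (finite equal-size domain and codomain). In particular T is surjective.
Since T is surjective, we find the preimage of 14. The inverse of x ↦ x^21 on (ℤ_{23})^× is x ↦ x^21, because 21·21 = 441 = 20·22 + 1 ≡ 1 (mod 22) and x^{22} = 1 for x ≠ 0 (Fermat). So T⁻¹(14) = 14^21 mod 23.
Repeated squaring mod 23: 14^1 ≡ 14, 14^2 ≡ 14² = 196 ≡ 12, 14^4 ≡ 12² = 144 ≡ 6, 14^8 ≡ 6² = 36 ≡ 13, 14^16 ≡ 13² = 169 ≡ 8. Since 21 = 16 + 4 + 1, 14^21 ≡ 8·6·14: 8·6 = 48 ≡ 2, then 2·14 = 28 ≡ 5. So 14^21 ≡ 5 (mod 23).
Hence T⁻¹(14) = 5.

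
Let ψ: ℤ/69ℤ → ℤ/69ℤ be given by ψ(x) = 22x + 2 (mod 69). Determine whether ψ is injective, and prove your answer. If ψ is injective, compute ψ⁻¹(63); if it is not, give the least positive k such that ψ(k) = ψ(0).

31

Recall that ψ is injective if ψ(x_1) = ψ(x_2) implies x_1 = x_2.
If ψ(x_1) = ψ(x_2), then 22x_1 ≡ 22x_2 (mod 69). Because gcd(22, 69) = 1, we may cancel 22 to get x_1 ≡ x_2 (mod 69).
Hence ψ is injective.
We now compute 22⁻¹ mod 69 explicitly. Euclid's algorithm: 69 = 3·22 + 3, 22 = 7·3 + 1; back-substituting gives 1 = 22·22 − 7·69, so 22⁻¹ ≡ 22 (mod 69).
Since ψ is injective, we compute ψ⁻¹(63): solve 22x + 2 ≡ 63 (mod 69), i.e. 22x ≡ 61 (mod 69).
Multiplying by 22⁻¹ = 22 gives x ≡ 22·61 = 1342 = 19·69 + 31 ≡ 31 (mod 69).
Check: ψ(31) = 22·31 + 2 = 684 = 9·69 + 63 ≡ 63 (mod 69).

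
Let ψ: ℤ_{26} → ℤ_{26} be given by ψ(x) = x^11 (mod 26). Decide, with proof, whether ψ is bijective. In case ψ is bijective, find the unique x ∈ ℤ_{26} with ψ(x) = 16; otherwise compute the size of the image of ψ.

Computing x^11 mod 26 for each x (by repeated squaring, reducing mod 26 at every step), the values ψ(0), ψ(1), …, ψ(25) are: 0, 1, 20, 9, 10, 21, 24, 15, 18, 3, 4, 19, 12, 13, 14, 7, 22, 23, 8, 11, 2, 5, 16, 17, 6, 25.
Every element of ℤ_{26} appears exactly once in this list, so ψ is a bijection, and in particular bijective.
Since ψ is bijective, we read off the preimage of 16 from the same table: ψ(22) = 16, so ψ⁻¹(16) = 22.

22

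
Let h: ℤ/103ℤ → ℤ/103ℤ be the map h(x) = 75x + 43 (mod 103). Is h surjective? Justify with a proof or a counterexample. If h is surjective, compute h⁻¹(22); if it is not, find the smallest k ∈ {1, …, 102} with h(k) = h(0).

Since gcd(75, 103) = 1, 75 is invertible modulo 103. Euclid's algorithm: 103 = 1·75 + 28, 75 = 2·28 + 19, 28 = 1·19 + 9, 19 = 2·9 + 1; back-substituting gives 1 = 11·75 − 8·103, so 75⁻¹ ≡ 11 (mod 103).
Then y ↦ 11(y − 43) is a two-sided inverse to h, so every y ∈ ℤ/103ℤ has a preimage.
Hence h is surjective.
Since h is surjective, we compute h⁻¹(22): solve 75x + 43 ≡ 22 (mod 103), i.e. 75x ≡ 82 (mod 103).
Multiplying by 75⁻¹ = 11 gives x ≡ 11·82 = 902 = 8·103 + 78 ≡ 78 (mod 103).
Check: h(78) = 75·78 + 43 = 5893 = 57·103 + 22 ≡ 22 (mod 103).

78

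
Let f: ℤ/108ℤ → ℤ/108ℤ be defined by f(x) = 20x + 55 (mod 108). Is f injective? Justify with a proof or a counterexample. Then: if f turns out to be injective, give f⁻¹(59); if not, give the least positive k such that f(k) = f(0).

Recall that f is injective if f(s) = f(t) implies s = t.
We have gcd(20, 108) = 4 > 1. Taking s = 0 and t = 27: f(0) = 55 and f(27) = 20·27 + 55 = 595 ≡ 55 (mod 108).
So f(0) = f(27) while 0 ≠ 27, thus f is not injective.
Since f is not injective, we find the least positive k with f(k) = f(0): this means 20k ≡ 0 (mod 108), i.e. 108 ∣ 20k. Since gcd(20, 108) = 4, dividing through by 4 this holds exactly when 27 ∣ 5k, and as gcd(5, 27) = 1, exactly when 27 ∣ k.
The smallest positive such k is 27.

27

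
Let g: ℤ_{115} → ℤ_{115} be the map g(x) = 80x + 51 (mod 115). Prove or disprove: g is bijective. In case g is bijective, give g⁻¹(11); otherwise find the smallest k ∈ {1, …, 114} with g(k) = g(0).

Recall that g is injective if g(x_1) = g(x_2) implies x_1 = x_2.
We have gcd(80, 115) = 5 > 1. Taking x_1 = 0 and x_2 = 23: g(0) = 51 and g(23) = 80·23 + 51 = 1891 ≡ 51 (mod 115).
So g(0) = g(23) while 0 ≠ 23, so g is not injective, hence not bijective.
Since g is not bijective, we find the least positive k with g(k) = g(0): this means 80k ≡ 0 (mod 115), i.e. 115 ∣ 80k. Since gcd(80, 115) = 5, dividing through by 5 this holds exactly when 23 ∣ 16k, and as gcd(16, 23) = 1, exactly when 23 ∣ k.
The smallest positive such k is 23.

23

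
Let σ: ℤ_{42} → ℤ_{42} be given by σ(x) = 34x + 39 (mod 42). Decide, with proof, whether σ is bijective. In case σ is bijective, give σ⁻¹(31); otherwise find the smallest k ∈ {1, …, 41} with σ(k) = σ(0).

21

We have gcd(34, 42) = 2 > 1. Taking a = 0 and b = 21: σ(0) = 39 and σ(21) = 34·21 + 39 = 753 ≡ 39 (mod 42).
So σ(0) = σ(21) while 0 ≠ 21, hence σ is not injective, hence not bijective.
Since σ is not bijective, we find the least positive k with σ(k) = σ(0): this means 34k ≡ 0 (mod 42), i.e. 42 ∣ 34k. Since gcd(34, 42) = 2, dividing through by 2 this holds exactly when 21 ∣ 17k, and as gcd(17, 21) = 1, exactly when 21 ∣ k.
The smallest positive such k is 21.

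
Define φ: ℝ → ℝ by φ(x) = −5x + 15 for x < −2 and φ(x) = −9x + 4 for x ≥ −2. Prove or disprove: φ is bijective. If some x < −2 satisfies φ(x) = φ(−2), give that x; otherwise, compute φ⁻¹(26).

Both pieces are strictly decreasing (slopes −5 and −9), so each is injective on its own interval.
The left piece maps (−∞, −2) onto (25, ∞); the right piece maps [−2, ∞) onto (−∞, 22].
The images leave a gap (25 has no preimage), so φ is not surjective, hence not bijective.
Because the two images are disjoint, no x < −2 has φ(x) = φ(−2), so we compute φ⁻¹(26): 26 lies in (25, ∞), so solve −5x + 15 = 26: x = (26 − 15)/(−5) = −11/5.

-11/5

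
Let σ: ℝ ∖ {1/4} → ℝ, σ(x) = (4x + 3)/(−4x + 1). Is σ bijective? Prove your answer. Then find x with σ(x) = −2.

If σ(x) = −1, cross-multiplying gives −4(4x + 3) = 4(−4x + 1), which simplifies to −12 = 4 — false.  So −1 has no preimage and σ is not surjective.
Thus σ is not bijective.
Solving σ(x) = −2: cross-multiplying gives 4x + 3 = −2(−4x + 1), which rearranges to −4x = −5, so x = 5/4.

5/4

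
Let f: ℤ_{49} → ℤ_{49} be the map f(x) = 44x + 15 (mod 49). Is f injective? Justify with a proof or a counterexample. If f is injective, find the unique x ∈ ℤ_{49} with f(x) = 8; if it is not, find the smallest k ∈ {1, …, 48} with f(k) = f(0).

21

Recall: injectivity means: for all x_1, x_2 in the domain, f(x_1) = f(x_2) implies x_1 = x_2.
If f(x_1) = f(x_2), then 44x_1 ≡ 44x_2 (mod 49). Because gcd(44, 49) = 1, we may cancel 44 to get x_1 ≡ x_2 (mod 49).
Hence f is injective.
We now compute 44⁻¹ mod 49 explicitly. Euclid's algorithm: 49 = 1·44 + 5, 44 = 8·5 + 4, 5 = 1·4 + 1; back-substituting gives 1 = 39·44 − 35·49, so 44⁻¹ ≡ 39 (mod 49).
Since f is injective, we compute f⁻¹(8): solve 44x + 15 ≡ 8 (mod 49), i.e. 44x ≡ 42 (mod 49).
Multiplying by 44⁻¹ = 39 gives x ≡ 39·42 = 1638 = 33·49 + 21 ≡ 21 (mod 49).
Check: f(21) = 44·21 + 15 = 939 = 19·49 + 8 ≡ 8 (mod 49).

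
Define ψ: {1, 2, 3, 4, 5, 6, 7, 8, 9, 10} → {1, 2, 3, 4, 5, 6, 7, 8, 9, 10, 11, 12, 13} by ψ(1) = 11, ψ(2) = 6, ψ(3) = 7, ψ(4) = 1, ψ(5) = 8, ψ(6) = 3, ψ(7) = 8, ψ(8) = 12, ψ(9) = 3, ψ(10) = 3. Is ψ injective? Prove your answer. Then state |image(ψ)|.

ψ(5) = 8 = ψ(7) with 5 ≠ 7, so ψ is not injective.
The image of ψ is {1, 3, 6, 7, 8, 11, 12}, which has 7 elements.

7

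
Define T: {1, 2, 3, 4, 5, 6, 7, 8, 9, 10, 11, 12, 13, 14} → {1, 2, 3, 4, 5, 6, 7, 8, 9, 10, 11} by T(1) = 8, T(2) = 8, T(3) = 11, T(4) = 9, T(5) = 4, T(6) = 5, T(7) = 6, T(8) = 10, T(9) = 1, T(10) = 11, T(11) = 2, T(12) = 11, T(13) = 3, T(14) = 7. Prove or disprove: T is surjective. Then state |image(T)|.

Every element of the codomain has a preimage: 1 = T(9), 2 = T(11), 3 = T(13), 4 = T(5), 5 = T(6), 6 = T(7), 7 = T(14), 8 = T(1), 9 = T(4), 10 = T(8), 11 = T(3).
Therefore T is surjective.
The image of T is {1, 2, 3, 4, 5, 6, 7, 8, 9, 10, 11}, which has 11 elements.

11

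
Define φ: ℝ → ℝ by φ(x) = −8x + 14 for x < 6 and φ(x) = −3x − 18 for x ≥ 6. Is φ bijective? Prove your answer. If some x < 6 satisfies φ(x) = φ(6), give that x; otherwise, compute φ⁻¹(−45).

9

Both pieces are strictly decreasing (slopes −8 and −3), so each is injective on its own interval.
The left piece maps (−∞, 6) onto (−34, ∞); the right piece maps [6, ∞) onto (−∞, −36].
The images leave a gap (−34 has no preimage), so φ is not surjective, hence not bijective.
Because the two images are disjoint, no x < 6 has φ(x) = φ(6), so we compute φ⁻¹(−45): −45 lies in (−∞, −36], so solve −3x − 18 = −45: x = (−45 + 18)/(−3) = 9.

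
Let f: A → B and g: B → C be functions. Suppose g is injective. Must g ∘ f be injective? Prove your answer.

No. Take A = {0, 1}, B = C = {0, 1, 2, 3, 4, 5}, f(0) = f(1) = 0, and g = identity (injective).
Then (g ∘ f)(0) = (g ∘ f)(1) = 0 with 0 ≠ 1, so g ∘ f is not injective.

not injective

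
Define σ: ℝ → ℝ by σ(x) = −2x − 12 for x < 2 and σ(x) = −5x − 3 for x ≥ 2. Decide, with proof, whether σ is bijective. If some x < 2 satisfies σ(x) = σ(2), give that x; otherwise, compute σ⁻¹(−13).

1/2

Both pieces are strictly decreasing (slopes −2 and −5), so each is injective on its own interval.
The left piece maps (−∞, 2) onto (−16, ∞); the right piece maps [2, ∞) onto (−∞, −13].
These images overlap. In particular σ(2) = −13 (right piece), and solving −2x − 12 = −13 on the left piece gives x = 1/2 < 2.
So σ(1/2) = σ(2) with 1/2 ≠ 2, and σ is not injective, hence not bijective. This x = 1/2 is the requested value below 2.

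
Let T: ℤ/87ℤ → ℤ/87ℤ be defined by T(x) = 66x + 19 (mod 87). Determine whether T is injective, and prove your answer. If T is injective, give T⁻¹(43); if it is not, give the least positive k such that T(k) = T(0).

Recall that injectivity means: for all u, v in the domain, T(u) = T(v) implies u = v.
We have gcd(66, 87) = 3 > 1. Taking u = 0 and v = 29: T(0) = 19 and T(29) = 66·29 + 19 = 1933 ≡ 19 (mod 87).
So T(0) = T(29) while 0 ≠ 29, therefore T is not injective.
Since T is not injective, we find the least positive k with T(k) = T(0): this means 66k ≡ 0 (mod 87), i.e. 87 ∣ 66k. Since gcd(66, 87) = 3, dividing through by 3 this holds exactly when 29 ∣ 22k, and as gcd(22, 29) = 1, exactly when 29 ∣ k.
The smallest positive such k is 29.

29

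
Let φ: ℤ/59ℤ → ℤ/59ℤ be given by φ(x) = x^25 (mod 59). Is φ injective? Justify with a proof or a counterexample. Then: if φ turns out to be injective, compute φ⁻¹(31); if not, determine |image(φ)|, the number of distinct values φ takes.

24

Since 59 is prime, the nonzero elements of ℤ/59ℤ form a cyclic group of order 58.
As gcd(25, 58) = 1, raising to the 25th power is a bijection on this group: if u^25 ≡ v^25 then (uv^{−1})^25 = 1, and the only element of order dividing gcd(25, 58) = 1 is 1, so u = v.
With φ(0) = 0 this makes φ injective on all of ℤ/59ℤ, hence bijective (finite equal-size domain and codomain). In particular φ is injective.
Since φ is injective, we find the preimage of 31. The inverse of x ↦ x^25 on (ℤ/59ℤ)^× is x ↦ x^7, because 25·7 = 175 = 3·58 + 1 ≡ 1 (mod 58) and x^{58} = 1 for x ≠ 0 (Fermat). So φ⁻¹(31) = 31^7 mod 59.
Repeated squaring mod 59: 31^1 ≡ 31, 31^2 ≡ 31² = 961 ≡ 17, 31^4 ≡ 17² = 289 ≡ 53. Since 7 = 4 + 2 + 1, 31^7 ≡ 53·17·31: 53·17 = 901 ≡ 16, then 16·31 = 496 ≡ 24. So 31^7 ≡ 24 (mod 59).
Hence φ⁻¹(31) = 24.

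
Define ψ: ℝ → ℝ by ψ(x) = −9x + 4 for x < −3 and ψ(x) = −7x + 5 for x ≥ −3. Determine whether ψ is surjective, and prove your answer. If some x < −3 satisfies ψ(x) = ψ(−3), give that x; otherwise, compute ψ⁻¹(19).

-2

Both pieces are strictly decreasing (slopes −9 and −7), so each is injective on its own interval.
The left piece maps (−∞, −3) onto (31, ∞); the right piece maps [−3, ∞) onto (−∞, 26].
The union (31, ∞) ∪ (−∞, 26] omits the interval between 31 and 26; in particular 31 has no preimage. So ψ is not surjective.
Because the two images are disjoint, no x < −3 has ψ(x) = ψ(−3), so we compute ψ⁻¹(19): 19 lies in (−∞, 26], so solve −7x + 5 = 19: x = (19 − 5)/(−7) = −2.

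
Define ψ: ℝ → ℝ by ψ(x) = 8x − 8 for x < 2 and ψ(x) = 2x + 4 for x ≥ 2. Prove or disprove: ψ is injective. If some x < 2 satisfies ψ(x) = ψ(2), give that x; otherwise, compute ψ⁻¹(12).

Both pieces are strictly increasing (slopes 8 and 2), so each is injective on its own interval.
The left piece maps (−∞, 2) onto (−∞, 8); the right piece maps [2, ∞) onto [8, ∞).
These images are disjoint, so no value is attained by both pieces. So ψ is injective.
Because the two images are disjoint, no x < 2 has ψ(x) = ψ(2), so we compute ψ⁻¹(12): 12 lies in [8, ∞), so solve 2x + 4 = 12: x = (12 − 4)/2 = 4.

4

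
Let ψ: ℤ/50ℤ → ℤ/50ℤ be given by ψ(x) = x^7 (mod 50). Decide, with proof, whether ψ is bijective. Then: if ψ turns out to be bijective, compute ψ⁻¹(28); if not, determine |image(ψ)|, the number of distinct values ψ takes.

42

ψ(0) = 0^7 = 0.
ψ(10): Repeated squaring mod 50: 10^1 ≡ 10, 10^2 ≡ 10² = 100 ≡ 0, 10^4 ≡ 0² = 0. Since 7 = 4 + 2 + 1, 10^7 ≡ 0·0·10: 0·0 = 0, then 0·10 = 0. So 10^7 ≡ 0 (mod 50).
So ψ(0) = ψ(10) = 0 while 0 ≠ 10, so ψ is not injective, hence not bijective.
Since ψ is not bijective, we determine |image(ψ)|. Computing x^7 mod 50 for each x (by repeated squaring, reducing mod 50 at every step), the values ψ(0), ψ(1), …, ψ(49) are: 0, 1, 28, 37, 34, 25, 36, 43, 2, 19, 0, 21, 8, 17, 4, 25, 6, 23, 32, 39, 0, 41, 38, 47, 24, 25, 26, 3, 12, 9, 0, 11, 18, 27, 44, 25, 46, 33, 42, 29, 0, 31, 48, 7, 14, 25, 16, 13, 22, 49.
The distinct values are {0, 1, 2, 3, 4, 6, 7, 8, 9, 11, 12, 13, 14, 16, 17, 18, 19, 21, 22, 23, 24, 25, 26, 27, 28, 29, 31, 32, 33, 34, 36, 37, 38, 39, 41, 42, 43, 44, 46, 47, 48, 49}; there are 42 of them.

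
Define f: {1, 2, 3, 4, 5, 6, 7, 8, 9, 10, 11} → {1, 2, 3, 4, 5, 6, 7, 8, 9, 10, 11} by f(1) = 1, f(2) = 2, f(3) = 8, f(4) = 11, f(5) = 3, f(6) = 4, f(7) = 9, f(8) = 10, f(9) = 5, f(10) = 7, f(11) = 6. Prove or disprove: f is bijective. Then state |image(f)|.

The values 1, 2, 8, 11, 3, 4, 9, 10, 5, 7, 6 are a permutation of {1, 2, 3, 4, 5, 6, 7, 8, 9, 10, 11}: each element appears exactly once.
So f is injective and surjective, hence bijective.
The image of f is {1, 2, 3, 4, 5, 6, 7, 8, 9, 10, 11}, which has 11 elements.

11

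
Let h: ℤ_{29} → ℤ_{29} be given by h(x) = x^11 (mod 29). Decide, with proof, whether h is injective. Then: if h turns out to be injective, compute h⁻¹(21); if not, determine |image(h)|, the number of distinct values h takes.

Since 29 is prime, the nonzero elements of ℤ_{29} form a cyclic group of order 28.
As gcd(11, 28) = 1, raising to the 11th power is a bijection on this group: if a^11 ≡ b^11 then (ab^{−1})^11 = 1, and the only element of order dividing gcd(11, 28) = 1 is 1, so a = b.
With h(0) = 0 this makes h injective on all of ℤ_{29}, hence bijective (finite equal-size domain and codomain). In particular h is injective.
Since h is injective, we find the preimage of 21. The inverse of x ↦ x^11 on (ℤ_{29})^× is x ↦ x^23, because 11·23 = 253 = 9·28 + 1 ≡ 1 (mod 28) and x^{28} = 1 for x ≠ 0 (Fermat). So h⁻¹(21) = 21^23 mod 29.
Repeated squaring mod 29: 21^1 ≡ 21, 21^2 ≡ 21² = 441 ≡ 6, 21^4 ≡ 6² = 36 ≡ 7, 21^8 ≡ 7² = 49 ≡ 20, 21^16 ≡ 20² = 400 ≡ 23. Since 23 = 16 + 4 + 2 + 1, 21^23 ≡ 23·7·6·21: 23·7 = 161 ≡ 16, then 16·6 = 96 ≡ 9, then 9·21 = 189 ≡ 15. So 21^23 ≡ 15 (mod 29).
Hence h⁻¹(21) = 15.

15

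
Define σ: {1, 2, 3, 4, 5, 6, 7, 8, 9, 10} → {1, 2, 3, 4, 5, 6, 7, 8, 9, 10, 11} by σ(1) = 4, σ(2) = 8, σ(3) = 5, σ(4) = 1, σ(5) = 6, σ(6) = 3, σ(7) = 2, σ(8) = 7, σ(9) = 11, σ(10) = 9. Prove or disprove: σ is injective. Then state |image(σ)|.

The values σ(1), …, σ(10) are 4, 8, 5, 1, 6, 3, 2, 7, 11, 9 — all distinct.
So σ(s) = σ(t) only when s = t, and σ is injective.
The image of σ is {1, 2, 3, 4, 5, 6, 7, 8, 9, 11}, which has 10 elements.

10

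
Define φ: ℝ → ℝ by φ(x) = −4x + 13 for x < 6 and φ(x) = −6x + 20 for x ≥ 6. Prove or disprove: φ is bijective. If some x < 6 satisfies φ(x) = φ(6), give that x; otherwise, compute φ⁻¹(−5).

Both pieces are strictly decreasing (slopes −4 and −6), so each is injective on its own interval.
The left piece maps (−∞, 6) onto (−11, ∞); the right piece maps [6, ∞) onto (−∞, −16].
The images leave a gap (−11 has no preimage), so φ is not surjective, hence not bijective.
Because the two images are disjoint, no x < 6 has φ(x) = φ(6), so we compute φ⁻¹(−5): −5 lies in (−11, ∞), so solve −4x + 13 = −5: x = (−5 − 13)/(−4) = 9/2.

9/2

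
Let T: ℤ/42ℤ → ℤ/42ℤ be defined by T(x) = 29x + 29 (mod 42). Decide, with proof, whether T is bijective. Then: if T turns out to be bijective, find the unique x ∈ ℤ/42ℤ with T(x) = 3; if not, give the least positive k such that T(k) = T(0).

2

Recall: injectivity means: for all u, v in the domain, T(u) = T(v) implies u = v.
Suppose T(u) = T(v) in ℤ/42ℤ. Then 29u + 29 ≡ 29v + 29 (mod 42), so 29(u − v) ≡ 0 (mod 42).
Since gcd(29, 42) = 1, 29 is invertible modulo 42, so u − v ≡ 0 (mod 42), i.e. u = v.
We now compute 29⁻¹ mod 42 explicitly. Euclid's algorithm: 42 = 1·29 + 13, 29 = 2·13 + 3, 13 = 4·3 + 1; back-substituting gives 1 = 29·29 − 20·42, so 29⁻¹ ≡ 29 (mod 42).
Then y ↦ 29(y − 29) is a two-sided inverse to T, so every y ∈ ℤ/42ℤ has a preimage.
So T is bijective.
Since T is bijective, we compute T⁻¹(3): solve 29x + 29 ≡ 3 (mod 42), i.e. 29x ≡ 16 (mod 42).
Multiplying by 29⁻¹ = 29 gives x ≡ 29·16 = 464 = 11·42 + 2 ≡ 2 (mod 42).
Check: T(2) = 29·2 + 29 = 87 = 2·42 + 3 ≡ 3 (mod 42).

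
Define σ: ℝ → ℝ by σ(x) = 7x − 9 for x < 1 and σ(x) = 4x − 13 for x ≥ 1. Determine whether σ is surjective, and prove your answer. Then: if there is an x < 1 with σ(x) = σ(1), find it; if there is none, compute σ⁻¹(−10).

Both pieces are strictly increasing (slopes 7 and 4), so each is injective on its own interval.
The left piece maps (−∞, 1) onto (−∞, −2); the right piece maps [1, ∞) onto [−9, ∞).
The union (−∞, −2) ∪ [−9, ∞) covers ℝ, so σ is surjective.
For the follow-up: the images overlap, so an x < 1 with σ(x) = σ(1) exists. σ(1) = −9; solving 7x − 9 = −9 for x < 1 gives x = (−9 + 9)/7 = 0.

0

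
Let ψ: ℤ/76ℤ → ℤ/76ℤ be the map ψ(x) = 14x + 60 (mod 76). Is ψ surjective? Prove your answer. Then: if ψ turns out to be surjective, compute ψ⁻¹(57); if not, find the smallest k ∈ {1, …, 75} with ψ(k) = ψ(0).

38

Since gcd(14, 76) = 2, we have 14x ≡ 0 (mod 2) for all x, so ψ(x) ≡ 0 (mod 2).
But 1 ≢ 0 (mod 2), so 1 ∈ ℤ/76ℤ has no preimage. So ψ is not surjective.
Since ψ is not surjective, we find the least positive k with ψ(k) = ψ(0): this means 14k ≡ 0 (mod 76), i.e. 76 ∣ 14k. Since gcd(14, 76) = 2, dividing through by 2 this holds exactly when 38 ∣ 7k, and as gcd(7, 38) = 1, exactly when 38 ∣ k.
The smallest positive such k is 38.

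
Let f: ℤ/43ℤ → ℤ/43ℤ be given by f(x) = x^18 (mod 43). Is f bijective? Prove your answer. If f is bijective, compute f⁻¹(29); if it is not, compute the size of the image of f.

8

f(1) = 1^18 = 1.
f(6): Repeated squaring mod 43: 6^1 ≡ 6, 6^2 ≡ 6² = 36, 6^4 ≡ 36² = 1296 ≡ 6, 6^8 ≡ 6² = 36, 6^16 ≡ 36² = 1296 ≡ 6. Since 18 = 16 + 2, 6^18 ≡ 6·36: 6·36 = 216 ≡ 1. So 6^18 ≡ 1 (mod 43).
So f(1) = f(6) = 1 while 1 ≠ 6, thus f is not injective, hence not bijective.
Since f is not bijective, we determine |image(f)|. Computing x^18 mod 43 for each x (by repeated squaring, reducing mod 43 at every step), the values f(0), f(1), …, f(42) are: 0, 1, 16, 35, 41, 11, 1, 1, 11, 21, 4, 21, 16, 11, 16, 41, 4, 4, 35, 41, 21, 35, 35, 21, 41, 35, 4, 4, 41, 16, 11, 16, 21, 4, 21, 11, 1, 1, 11, 41, 35, 16, 1.
The distinct values are {0, 1, 4, 11, 16, 21, 35, 41}; there are 8 of them.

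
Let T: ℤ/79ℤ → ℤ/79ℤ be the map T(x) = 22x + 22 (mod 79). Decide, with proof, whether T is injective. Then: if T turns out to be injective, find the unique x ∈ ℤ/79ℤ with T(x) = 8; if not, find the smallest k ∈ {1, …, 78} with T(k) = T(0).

64

Recall that injectivity means: for all a, b in the domain, T(a) = T(b) implies a = b.
Suppose T(a) = T(b) in ℤ/79ℤ. Then 22a + 22 ≡ 22b + 22 (mod 79), so 22(a − b) ≡ 0 (mod 79).
Since gcd(22, 79) = 1, 22 is invertible modulo 79, therefore a − b ≡ 0 (mod 79), i.e. a = b.
Hence T is injective.
We now compute 22⁻¹ mod 79 explicitly. Euclid's algorithm: 79 = 3·22 + 13, 22 = 1·13 + 9, 13 = 1·9 + 4, 9 = 2·4 + 1; back-substituting gives 1 = 18·22 − 5·79, so 22⁻¹ ≡ 18 (mod 79).
Since T is injective, we find T⁻¹(8): we need 22x ≡ 8 − 22 ≡ 65 (mod 79). Using 22⁻¹ = 18: x ≡ 18·65 = 1170 = 14·79 + 64, so x = 64.
Check: T(64) = 22·64 + 22 = 1430 = 18·79 + 8 ≡ 8 (mod 79).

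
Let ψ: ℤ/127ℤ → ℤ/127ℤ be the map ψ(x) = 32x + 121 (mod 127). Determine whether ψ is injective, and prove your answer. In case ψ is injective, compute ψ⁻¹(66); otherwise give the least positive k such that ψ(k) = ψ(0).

34

Recall that injectivity means: for all x_1, x_2 in the domain, ψ(x_1) = ψ(x_2) implies x_1 = x_2.
Suppose ψ(x_1) = ψ(x_2) in ℤ/127ℤ. Then 32x_1 + 121 ≡ 32x_2 + 121 (mod 127), so 32(x_1 − x_2) ≡ 0 (mod 127).
Since gcd(32, 127) = 1, 32 is invertible modulo 127, thus x_1 − x_2 ≡ 0 (mod 127), i.e. x_1 = x_2.
Hence ψ is injective.
We now compute 32⁻¹ mod 127 explicitly. Euclid's algorithm: 127 = 3·32 + 31, 32 = 1·31 + 1; back-substituting gives 1 = 4·32 − 1·127, so 32⁻¹ ≡ 4 (mod 127).
Since ψ is injective, we find ψ⁻¹(66): we need 32x ≡ 66 − 121 ≡ 72 (mod 127). Using 32⁻¹ = 4: x ≡ 4·72 = 288 = 2·127 + 34, so x = 34.
Check: ψ(34) = 32·34 + 121 = 1209 = 9·127 + 66 ≡ 66 (mod 127).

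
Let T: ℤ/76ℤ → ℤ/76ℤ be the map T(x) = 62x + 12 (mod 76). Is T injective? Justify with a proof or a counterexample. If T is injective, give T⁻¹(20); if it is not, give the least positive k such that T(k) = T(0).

Recall that injectivity means: for all u, v in the domain, T(u) = T(v) implies u = v.
We have gcd(62, 76) = 2 > 1. Taking u = 0 and v = 38: T(0) = 12 and T(38) = 62·38 + 12 = 2368 ≡ 12 (mod 76).
So T(0) = T(38) while 0 ≠ 38, thus T is not injective.
Since T is not injective, we find the least positive k with T(k) = T(0): this means 62k ≡ 0 (mod 76), i.e. 76 ∣ 62k. Since gcd(62, 76) = 2, dividing through by 2 this holds exactly when 38 ∣ 31k, and as gcd(31, 38) = 1, exactly when 38 ∣ k.
The smallest positive such k is 38.

38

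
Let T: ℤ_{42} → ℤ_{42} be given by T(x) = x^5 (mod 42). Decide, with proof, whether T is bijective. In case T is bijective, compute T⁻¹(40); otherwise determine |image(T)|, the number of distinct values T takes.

10

Computing x^5 mod 42 for each x (by repeated squaring, reducing mod 42 at every step), the values T(0), T(1), …, T(41) are: 0, 1, 32, 33, 16, 17, 6, 7, 8, 39, 40, 23, 24, 13, 14, 15, 4, 5, 30, 31, 20, 21, 22, 11, 12, 37, 38, 27, 28, 29, 18, 19, 2, 3, 34, 35, 36, 25, 26, 9, 10, 41.
Every element of ℤ_{42} appears exactly once in this list, so T is a bijection, and in particular bijective.
Since T is bijective, we read off the preimage of 40 from the same table: T(10) = 40, so T⁻¹(40) = 10.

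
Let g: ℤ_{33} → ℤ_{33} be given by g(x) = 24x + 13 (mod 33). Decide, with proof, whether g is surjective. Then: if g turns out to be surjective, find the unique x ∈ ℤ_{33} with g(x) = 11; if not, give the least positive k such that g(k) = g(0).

Recall: g is surjective if every y in the codomain equals g(x) for some x in the domain.
Since gcd(24, 33) = 3, we have 24x ≡ 0 (mod 3) for all x, so g(x) ≡ 1 (mod 3).
But 0 ≢ 1 (mod 3), so 0 ∈ ℤ_{33} has no preimage. Hence g is not surjective.
Since g is not surjective, we find the least positive k with g(k) = g(0): this means 24k ≡ 0 (mod 33), i.e. 33 ∣ 24k. Since gcd(24, 33) = 3, dividing through by 3 this holds exactly when 11 ∣ 8k, and as gcd(8, 11) = 1, exactly when 11 ∣ k.
The smallest positive such k is 11.

11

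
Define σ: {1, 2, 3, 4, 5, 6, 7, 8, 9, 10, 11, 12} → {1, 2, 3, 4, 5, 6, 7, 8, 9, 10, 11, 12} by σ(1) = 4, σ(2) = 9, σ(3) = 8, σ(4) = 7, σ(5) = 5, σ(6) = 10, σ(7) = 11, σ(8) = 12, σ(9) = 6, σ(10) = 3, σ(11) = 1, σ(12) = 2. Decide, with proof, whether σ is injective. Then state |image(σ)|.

The values σ(1), …, σ(12) are 4, 9, 8, 7, 5, 10, 11, 12, 6, 3, 1, 2 — all distinct.
So σ(u) = σ(v) only when u = v, and σ is injective.
The image of σ is {1, 2, 3, 4, 5, 6, 7, 8, 9, 10, 11, 12}, which has 12 elements.

12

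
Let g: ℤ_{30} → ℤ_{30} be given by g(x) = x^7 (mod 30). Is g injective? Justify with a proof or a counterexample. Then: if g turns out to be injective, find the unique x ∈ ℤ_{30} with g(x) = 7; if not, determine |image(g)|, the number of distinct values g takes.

Computing x^7 mod 30 for each x (by repeated squaring, reducing mod 30 at every step), the values g(0), g(1), …, g(29) are: 0, 1, 8, 27, 4, 5, 6, 13, 2, 9, 10, 11, 18, 7, 14, 15, 16, 23, 12, 19, 20, 21, 28, 17, 24, 25, 26, 3, 22, 29.
Every element of ℤ_{30} appears exactly once in this list, so g is a bijection, and in particular injective.
Since g is injective, we read off the preimage of 7 from the same table: g(13) = 7, so g⁻¹(7) = 13.

13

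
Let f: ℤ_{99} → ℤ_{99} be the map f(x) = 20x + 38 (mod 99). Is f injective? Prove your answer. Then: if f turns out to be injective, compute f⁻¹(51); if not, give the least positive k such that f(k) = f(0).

Recall that injectivity means: for all s, t in the domain, f(s) = f(t) implies s = t.
If f(s) = f(t), then 20s ≡ 20t (mod 99). Because gcd(20, 99) = 1, we may cancel 20 to get s ≡ t (mod 99).
So f is injective.
We now compute 20⁻¹ mod 99 explicitly. Euclid's algorithm: 99 = 4·20 + 19, 20 = 1·19 + 1; back-substituting gives 1 = 5·20 − 1·99, so 20⁻¹ ≡ 5 (mod 99).
Since f is injective, we find f⁻¹(51): we need 20x ≡ 51 − 38 ≡ 13 (mod 99). Using 20⁻¹ = 5: x ≡ 5·13 = 65, so x = 65.
Check: f(65) = 20·65 + 38 = 1338 = 13·99 + 51 ≡ 51 (mod 99).

65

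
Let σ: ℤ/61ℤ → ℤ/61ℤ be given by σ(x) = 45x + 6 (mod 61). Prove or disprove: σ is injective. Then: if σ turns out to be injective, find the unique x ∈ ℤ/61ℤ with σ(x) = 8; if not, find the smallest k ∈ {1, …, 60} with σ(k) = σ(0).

Suppose σ(s) = σ(t) in ℤ/61ℤ. Then 45s + 6 ≡ 45t + 6 (mod 61), hence 45(s − t) ≡ 0 (mod 61).
Since gcd(45, 61) = 1, 45 is invertible modulo 61, hence s − t ≡ 0 (mod 61), i.e. s = t.
So σ is injective.
We now compute 45⁻¹ mod 61 explicitly. Euclid's algorithm: 61 = 1·45 + 16, 45 = 2·16 + 13, 16 = 1·13 + 3, 13 = 4·3 + 1; back-substituting gives 1 = 19·45 − 14·61, so 45⁻¹ ≡ 19 (mod 61).
Since σ is injective, we find σ⁻¹(8): we need 45x ≡ 8 − 6 ≡ 2 (mod 61). Using 45⁻¹ = 19: x ≡ 19·2 = 38, so x = 38.
Check: σ(38) = 45·38 + 6 = 1716 = 28·61 + 8 ≡ 8 (mod 61).

38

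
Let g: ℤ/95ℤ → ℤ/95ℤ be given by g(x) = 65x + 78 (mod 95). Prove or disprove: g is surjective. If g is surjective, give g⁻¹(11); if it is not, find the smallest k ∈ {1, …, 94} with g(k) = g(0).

19

Since gcd(65, 95) = 5, we have 65x ≡ 0 (mod 5) for all x, so g(x) ≡ 3 (mod 5).
But 0 ≢ 3 (mod 5), so 0 ∈ ℤ/95ℤ has no preimage. So g is not surjective.
Since g is not surjective, we find the least positive k with g(k) = g(0): this means 65k ≡ 0 (mod 95), i.e. 95 ∣ 65k. Since gcd(65, 95) = 5, dividing through by 5 this holds exactly when 19 ∣ 13k, and as gcd(13, 19) = 1, exactly when 19 ∣ k.
The smallest positive such k is 19.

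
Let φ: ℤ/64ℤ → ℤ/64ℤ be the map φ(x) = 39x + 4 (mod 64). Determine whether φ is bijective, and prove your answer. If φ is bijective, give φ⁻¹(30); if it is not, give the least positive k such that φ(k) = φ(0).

22

If φ(s) = φ(t), then 39s ≡ 39t (mod 64). Because gcd(39, 64) = 1, we may cancel 39 to get s ≡ t (mod 64).
We now compute 39⁻¹ mod 64 explicitly. Euclid's algorithm: 64 = 1·39 + 25, 39 = 1·25 + 14, 25 = 1·14 + 11, 14 = 1·11 + 3, 11 = 3·3 + 2, 3 = 1·2 + 1; back-substituting gives 1 = 23·39 − 14·64, so 39⁻¹ ≡ 23 (mod 64).
For any y ∈ ℤ/64ℤ, x = 23(y − 4) mod 64 satisfies φ(x) = 39·23(y − 4) + 4 ≡ y (since 39·23 ≡ 1 mod 64). So every y has a preimage.
Hence φ is bijective.
Since φ is bijective, we find φ⁻¹(30): we need 39x ≡ 30 − 4 ≡ 26 (mod 64). Using 39⁻¹ = 23: x ≡ 23·26 = 598 = 9·64 + 22, so x = 22.
Check: φ(22) = 39·22 + 4 = 862 = 13·64 + 30 ≡ 30 (mod 64).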